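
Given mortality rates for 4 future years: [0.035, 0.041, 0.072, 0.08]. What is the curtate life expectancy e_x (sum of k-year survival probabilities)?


e_x = sum_{k=1}^{n} k_p_x
k_p_x values:
  1_p_x = 0.965
  2_p_x = 0.925435
  3_p_x = 0.858804
  4_p_x = 0.790099
e_x = 3.5393


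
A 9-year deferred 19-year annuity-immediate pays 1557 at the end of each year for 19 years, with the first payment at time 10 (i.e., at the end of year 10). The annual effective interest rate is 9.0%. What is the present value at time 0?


PV at time 9 of the 19-year annuity-immediate:
a_n = 1557 * (1-(1+0.09)^(-19))/0.09 = 13935.3287
Discount back 9 years to time 0:
PV = 13935.3287 * (1+0.09)^(-9)
= 13935.3287 * 0.460428
= 6416.2125


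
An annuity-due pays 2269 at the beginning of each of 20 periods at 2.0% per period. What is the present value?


PV_due = PMT * (1-(1+i)^(-n))/i * (1+i)
PV_immediate = 37101.4023
PV_due = 37101.4023 * 1.02
= 37843.4303


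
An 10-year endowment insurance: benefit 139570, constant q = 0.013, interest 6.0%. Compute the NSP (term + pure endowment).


Term component = 12678.3482
Pure endowment = 10_p_x * v^10 * benefit = 0.877347 * 0.558395 * 139570 = 68376.1986
NSP = 81054.5468


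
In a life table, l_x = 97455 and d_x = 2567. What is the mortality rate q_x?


q_x = d_x / l_x
= 2567 / 97455
= 0.0263


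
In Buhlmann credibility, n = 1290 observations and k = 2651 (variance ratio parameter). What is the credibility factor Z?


Z = n / (n + k)
= 1290 / (1290 + 2651)
= 1290 / 3941
= 0.3273


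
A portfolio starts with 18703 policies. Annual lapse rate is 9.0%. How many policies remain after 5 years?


remaining = initial * (1 - lapse)^years
= 18703 * (1 - 0.09)^5
= 18703 * 0.624032
= 11671.2732


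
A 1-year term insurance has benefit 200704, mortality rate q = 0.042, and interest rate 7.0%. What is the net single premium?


NSP = benefit * q * v
v = 1/(1+i) = 0.934579
NSP = 200704 * 0.042 * 0.934579
= 7878.1009


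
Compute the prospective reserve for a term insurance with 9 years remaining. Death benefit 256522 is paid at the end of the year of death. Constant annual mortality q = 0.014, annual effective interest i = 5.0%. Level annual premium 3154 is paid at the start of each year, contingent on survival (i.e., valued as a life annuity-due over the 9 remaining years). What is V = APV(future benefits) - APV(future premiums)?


v = 1/(1+i) = 0.952381
APV(future benefits) per unit = sum_{k=0}^{8} k_p_x * q * v^(k+1) = 0.094546
APV(future benefits) = 256522 * 0.094546 = 24253.054
Life annuity-due factor ä_{x:9} = sum_{k=0}^{8} k_p_x * v^k = 7.090928
APV(future premiums) = 3154 * 7.090928 = 22364.7872
V = 24253.054 - 22364.7872
= 1888.2669


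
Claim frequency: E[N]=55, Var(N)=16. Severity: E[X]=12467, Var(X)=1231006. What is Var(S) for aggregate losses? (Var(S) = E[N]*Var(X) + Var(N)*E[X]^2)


Var(S) = E[N]*Var(X) + Var(N)*E[X]^2
= 55*1231006 + 16*12467^2
= 67705330 + 2486817424
= 2.5545e+09


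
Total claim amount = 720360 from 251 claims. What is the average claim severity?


severity = total / number
= 720360 / 251
= 2869.9602


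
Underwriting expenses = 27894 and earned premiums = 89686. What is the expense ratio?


Expense ratio = expenses / premiums
= 27894 / 89686
= 0.311


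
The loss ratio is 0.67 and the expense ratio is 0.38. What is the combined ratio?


Combined ratio = loss ratio + expense ratio
= 0.67 + 0.38
= 1.05


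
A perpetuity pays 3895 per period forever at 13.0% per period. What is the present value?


PV = PMT / i
= 3895 / 0.13
= 29961.5385


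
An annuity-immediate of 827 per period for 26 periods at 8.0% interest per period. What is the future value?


FV = PMT * ((1+i)^n - 1) / i
= 827 * ((1.08)^26 - 1) / 0.08
= 827 * (7.396353 - 1) / 0.08
= 66122.3013


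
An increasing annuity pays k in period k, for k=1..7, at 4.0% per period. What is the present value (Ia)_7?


(Ia)_n = sum_{k=1}^{n} k * v^k, v = 1/(1+i)
v = 0.961538
Sum computed term by term:
(Ia)_7 = 23.0678


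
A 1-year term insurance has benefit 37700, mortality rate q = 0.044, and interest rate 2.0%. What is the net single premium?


NSP = benefit * q * v
v = 1/(1+i) = 0.980392
NSP = 37700 * 0.044 * 0.980392
= 1626.2745


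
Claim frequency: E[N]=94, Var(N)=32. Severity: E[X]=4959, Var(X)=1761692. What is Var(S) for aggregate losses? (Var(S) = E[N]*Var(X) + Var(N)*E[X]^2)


Var(S) = E[N]*Var(X) + Var(N)*E[X]^2
= 94*1761692 + 32*4959^2
= 165599048 + 786933792
= 9.5253e+08


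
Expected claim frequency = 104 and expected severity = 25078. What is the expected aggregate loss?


E[S] = E[N] * E[X]
= 104 * 25078
= 2.6081e+06


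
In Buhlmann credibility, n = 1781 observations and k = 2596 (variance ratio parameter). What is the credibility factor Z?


Z = n / (n + k)
= 1781 / (1781 + 2596)
= 1781 / 4377
= 0.4069


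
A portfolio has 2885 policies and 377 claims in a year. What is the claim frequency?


frequency = claims / policies
= 377 / 2885
= 0.1307


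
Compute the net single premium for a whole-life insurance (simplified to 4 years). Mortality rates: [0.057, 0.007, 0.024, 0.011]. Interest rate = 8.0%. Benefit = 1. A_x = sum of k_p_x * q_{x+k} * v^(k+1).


v = 0.925926
Year 0: k_p_x=1.0, q=0.057, term=0.052778
Year 1: k_p_x=0.943, q=0.007, term=0.005659
Year 2: k_p_x=0.936399, q=0.024, term=0.01784
Year 3: k_p_x=0.913925, q=0.011, term=0.007389
A_x = 0.0837


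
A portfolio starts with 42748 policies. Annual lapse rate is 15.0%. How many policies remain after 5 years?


remaining = initial * (1 - lapse)^years
= 42748 * (1 - 0.15)^5
= 42748 * 0.443705
= 18967.5147


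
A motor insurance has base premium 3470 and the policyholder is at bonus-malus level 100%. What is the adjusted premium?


adjusted = base * BM_level / 100
= 3470 * 100 / 100
= 3470 * 1.0
= 3470.0


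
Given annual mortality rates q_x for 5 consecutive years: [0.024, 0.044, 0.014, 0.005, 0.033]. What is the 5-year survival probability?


p_k = 1 - q_k for each year
Survival = product of (1 - q_k)
= 0.976 * 0.956 * 0.986 * 0.995 * 0.967
= 0.8852


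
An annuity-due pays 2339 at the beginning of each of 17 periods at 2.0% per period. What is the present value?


PV_due = PMT * (1-(1+i)^(-n))/i * (1+i)
PV_immediate = 33428.6883
PV_due = 33428.6883 * 1.02
= 34097.2621


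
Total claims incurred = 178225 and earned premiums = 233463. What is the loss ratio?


Loss ratio = claims / premiums
= 178225 / 233463
= 0.7634


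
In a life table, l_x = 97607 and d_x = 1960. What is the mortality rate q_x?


q_x = d_x / l_x
= 1960 / 97607
= 0.0201


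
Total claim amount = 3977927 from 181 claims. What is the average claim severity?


severity = total / number
= 3977927 / 181
= 21977.4972


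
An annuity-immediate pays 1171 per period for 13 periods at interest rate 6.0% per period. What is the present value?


PV = PMT * (1 - (1+i)^(-n)) / i
= 1171 * (1 - (1+0.06)^(-13)) / 0.06
= 1171 * (1 - 0.468839) / 0.06
= 1171 * 8.852683
= 10366.4917


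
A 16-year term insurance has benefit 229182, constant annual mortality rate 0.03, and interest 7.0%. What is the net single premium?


NSP = benefit * sum_{k=0}^{n-1} k_p_x * q * v^(k+1)
With constant q=0.03, v=0.934579
Sum = 0.237579
NSP = 229182 * 0.237579
= 54448.9016


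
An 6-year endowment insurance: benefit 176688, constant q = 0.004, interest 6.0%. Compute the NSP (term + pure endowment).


Term component = 3443.0994
Pure endowment = 6_p_x * v^6 * benefit = 0.976239 * 0.704961 * 176688 = 121598.4093
NSP = 125041.5087


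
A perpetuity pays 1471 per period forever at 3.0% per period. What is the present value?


PV = PMT / i
= 1471 / 0.03
= 49033.3333


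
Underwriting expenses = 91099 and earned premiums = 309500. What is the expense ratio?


Expense ratio = expenses / premiums
= 91099 / 309500
= 0.2943


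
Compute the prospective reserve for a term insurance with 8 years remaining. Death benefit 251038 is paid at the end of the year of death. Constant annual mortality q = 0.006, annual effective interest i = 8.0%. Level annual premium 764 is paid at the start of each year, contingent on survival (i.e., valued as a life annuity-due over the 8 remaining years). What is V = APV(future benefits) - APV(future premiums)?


v = 1/(1+i) = 0.925926
APV(future benefits) per unit = sum_{k=0}^{7} k_p_x * q * v^(k+1) = 0.033846
APV(future benefits) = 251038 * 0.033846 = 8496.6307
Life annuity-due factor ä_{x:8} = sum_{k=0}^{7} k_p_x * v^k = 6.092279
APV(future premiums) = 764 * 6.092279 = 4654.5011
V = 8496.6307 - 4654.5011
= 3842.1296


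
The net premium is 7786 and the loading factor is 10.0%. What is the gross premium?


Gross = net * (1 + loading)
= 7786 * (1 + 0.1)
= 7786 * 1.1
= 8564.6


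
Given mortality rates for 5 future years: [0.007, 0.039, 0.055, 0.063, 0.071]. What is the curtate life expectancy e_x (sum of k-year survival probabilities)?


e_x = sum_{k=1}^{n} k_p_x
k_p_x values:
  1_p_x = 0.993
  2_p_x = 0.954273
  3_p_x = 0.901788
  4_p_x = 0.844975
  5_p_x = 0.784982
e_x = 4.479


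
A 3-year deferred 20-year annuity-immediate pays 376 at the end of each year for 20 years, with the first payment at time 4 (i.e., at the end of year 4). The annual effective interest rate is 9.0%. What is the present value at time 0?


PV at time 3 of the 20-year annuity-immediate:
a_n = 376 * (1-(1+0.09)^(-20))/0.09 = 3432.3332
Discount back 3 years to time 0:
PV = 3432.3332 * (1+0.09)^(-3)
= 3432.3332 * 0.772183
= 2650.391


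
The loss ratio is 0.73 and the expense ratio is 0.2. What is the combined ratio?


Combined ratio = loss ratio + expense ratio
= 0.73 + 0.2
= 0.93


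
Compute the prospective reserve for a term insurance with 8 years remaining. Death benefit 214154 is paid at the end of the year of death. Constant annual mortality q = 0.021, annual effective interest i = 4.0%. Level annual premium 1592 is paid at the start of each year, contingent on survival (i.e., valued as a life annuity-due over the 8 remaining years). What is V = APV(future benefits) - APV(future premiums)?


v = 1/(1+i) = 0.961538
APV(future benefits) per unit = sum_{k=0}^{7} k_p_x * q * v^(k+1) = 0.131994
APV(future benefits) = 214154 * 0.131994 = 28267.1323
Life annuity-due factor ä_{x:8} = sum_{k=0}^{7} k_p_x * v^k = 6.536866
APV(future premiums) = 1592 * 6.536866 = 10406.6912
V = 28267.1323 - 10406.6912
= 17860.441


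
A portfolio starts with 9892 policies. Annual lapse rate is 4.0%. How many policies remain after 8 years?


remaining = initial * (1 - lapse)^years
= 9892 * (1 - 0.04)^8
= 9892 * 0.72139
= 7135.9857


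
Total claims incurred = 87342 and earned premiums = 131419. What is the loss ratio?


Loss ratio = claims / premiums
= 87342 / 131419
= 0.6646


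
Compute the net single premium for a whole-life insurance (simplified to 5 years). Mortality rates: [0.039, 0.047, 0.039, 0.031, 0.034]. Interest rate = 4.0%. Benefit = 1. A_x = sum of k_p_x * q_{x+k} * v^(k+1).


v = 0.961538
Year 0: k_p_x=1.0, q=0.039, term=0.0375
Year 1: k_p_x=0.961, q=0.047, term=0.041759
Year 2: k_p_x=0.915833, q=0.039, term=0.031753
Year 3: k_p_x=0.880116, q=0.031, term=0.023322
Year 4: k_p_x=0.852832, q=0.034, term=0.023833
A_x = 0.1582


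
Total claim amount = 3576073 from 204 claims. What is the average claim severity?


severity = total / number
= 3576073 / 204
= 17529.7696


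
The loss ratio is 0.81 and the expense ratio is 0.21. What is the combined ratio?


Combined ratio = loss ratio + expense ratio
= 0.81 + 0.21
= 1.02


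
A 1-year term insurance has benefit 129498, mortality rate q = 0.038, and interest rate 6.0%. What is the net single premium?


NSP = benefit * q * v
v = 1/(1+i) = 0.943396
NSP = 129498 * 0.038 * 0.943396
= 4642.3811


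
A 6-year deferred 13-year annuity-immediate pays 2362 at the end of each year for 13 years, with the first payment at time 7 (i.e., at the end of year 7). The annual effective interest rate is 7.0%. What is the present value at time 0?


PV at time 6 of the 13-year annuity-immediate:
a_n = 2362 * (1-(1+0.07)^(-13))/0.07 = 19740.7711
Discount back 6 years to time 0:
PV = 19740.7711 * (1+0.07)^(-6)
= 19740.7711 * 0.666342
= 13154.1093


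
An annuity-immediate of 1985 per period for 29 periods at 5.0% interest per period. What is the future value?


FV = PMT * ((1+i)^n - 1) / i
= 1985 * ((1.05)^29 - 1) / 0.05
= 1985 * (4.116136 - 1) / 0.05
= 123710.5831


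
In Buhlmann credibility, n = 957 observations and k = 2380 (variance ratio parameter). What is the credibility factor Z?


Z = n / (n + k)
= 957 / (957 + 2380)
= 957 / 3337
= 0.2868


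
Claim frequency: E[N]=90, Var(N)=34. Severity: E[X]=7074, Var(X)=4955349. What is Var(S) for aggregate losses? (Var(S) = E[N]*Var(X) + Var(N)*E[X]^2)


Var(S) = E[N]*Var(X) + Var(N)*E[X]^2
= 90*4955349 + 34*7074^2
= 445981410 + 1701410184
= 2.1474e+09


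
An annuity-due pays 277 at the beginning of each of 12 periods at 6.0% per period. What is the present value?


PV_due = PMT * (1-(1+i)^(-n))/i * (1+i)
PV_immediate = 2322.3248
PV_due = 2322.3248 * 1.06
= 2461.6643


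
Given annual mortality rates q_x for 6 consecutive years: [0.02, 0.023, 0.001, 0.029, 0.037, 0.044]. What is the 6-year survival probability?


p_k = 1 - q_k for each year
Survival = product of (1 - q_k)
= 0.98 * 0.977 * 0.999 * 0.971 * 0.963 * 0.956
= 0.855


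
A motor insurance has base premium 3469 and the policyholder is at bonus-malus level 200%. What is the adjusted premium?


adjusted = base * BM_level / 100
= 3469 * 200 / 100
= 3469 * 2.0
= 6938.0


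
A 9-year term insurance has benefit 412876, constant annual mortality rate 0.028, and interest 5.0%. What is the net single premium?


NSP = benefit * sum_{k=0}^{n-1} k_p_x * q * v^(k+1)
With constant q=0.028, v=0.952381
Sum = 0.179767
NSP = 412876 * 0.179767
= 74221.4319


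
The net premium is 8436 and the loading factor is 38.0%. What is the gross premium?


Gross = net * (1 + loading)
= 8436 * (1 + 0.38)
= 8436 * 1.38
= 11641.68


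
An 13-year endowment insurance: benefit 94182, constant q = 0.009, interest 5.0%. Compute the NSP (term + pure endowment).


Term component = 7592.5924
Pure endowment = 13_p_x * v^13 * benefit = 0.889114 * 0.530321 * 94182 = 44408.3389
NSP = 52000.9313


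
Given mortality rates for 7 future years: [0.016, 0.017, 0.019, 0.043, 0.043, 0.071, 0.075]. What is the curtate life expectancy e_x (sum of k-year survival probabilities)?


e_x = sum_{k=1}^{n} k_p_x
k_p_x values:
  1_p_x = 0.984
  2_p_x = 0.967272
  3_p_x = 0.948894
  4_p_x = 0.908091
  5_p_x = 0.869043
  6_p_x = 0.807341
  7_p_x = 0.746791
e_x = 6.2314


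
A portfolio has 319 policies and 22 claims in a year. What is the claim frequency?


frequency = claims / policies
= 22 / 319
= 0.069


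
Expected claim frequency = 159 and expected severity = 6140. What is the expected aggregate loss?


E[S] = E[N] * E[X]
= 159 * 6140
= 976260


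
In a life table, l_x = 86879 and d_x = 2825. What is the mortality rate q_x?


q_x = d_x / l_x
= 2825 / 86879
= 0.0325


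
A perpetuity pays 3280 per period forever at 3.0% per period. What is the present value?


PV = PMT / i
= 3280 / 0.03
= 109333.3333


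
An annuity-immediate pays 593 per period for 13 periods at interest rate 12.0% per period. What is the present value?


PV = PMT * (1 - (1+i)^(-n)) / i
= 593 * (1 - (1+0.12)^(-13)) / 0.12
= 593 * (1 - 0.229174) / 0.12
= 593 * 6.423548
= 3809.1642


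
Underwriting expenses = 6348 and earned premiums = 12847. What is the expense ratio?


Expense ratio = expenses / premiums
= 6348 / 12847
= 0.4941


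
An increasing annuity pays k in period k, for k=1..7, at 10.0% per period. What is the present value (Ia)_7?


(Ia)_n = sum_{k=1}^{n} k * v^k, v = 1/(1+i)
v = 0.909091
Sum computed term by term:
(Ia)_7 = 17.6315


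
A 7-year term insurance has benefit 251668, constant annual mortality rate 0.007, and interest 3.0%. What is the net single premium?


NSP = benefit * sum_{k=0}^{n-1} k_p_x * q * v^(k+1)
With constant q=0.007, v=0.970874
Sum = 0.042742
NSP = 251668 * 0.042742
= 10756.841


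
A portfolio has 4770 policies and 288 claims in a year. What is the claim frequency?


frequency = claims / policies
= 288 / 4770
= 0.0604


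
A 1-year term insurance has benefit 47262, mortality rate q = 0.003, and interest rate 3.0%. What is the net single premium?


NSP = benefit * q * v
v = 1/(1+i) = 0.970874
NSP = 47262 * 0.003 * 0.970874
= 137.6563


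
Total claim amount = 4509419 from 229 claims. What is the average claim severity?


severity = total / number
= 4509419 / 229
= 19691.786


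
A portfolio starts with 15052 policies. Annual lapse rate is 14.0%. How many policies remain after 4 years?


remaining = initial * (1 - lapse)^years
= 15052 * (1 - 0.14)^4
= 15052 * 0.547008
= 8233.5668


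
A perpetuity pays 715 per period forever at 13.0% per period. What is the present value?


PV = PMT / i
= 715 / 0.13
= 5500.0


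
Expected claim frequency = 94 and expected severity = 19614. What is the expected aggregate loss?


E[S] = E[N] * E[X]
= 94 * 19614
= 1.8437e+06


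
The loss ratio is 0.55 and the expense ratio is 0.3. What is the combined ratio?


Combined ratio = loss ratio + expense ratio
= 0.55 + 0.3
= 0.85


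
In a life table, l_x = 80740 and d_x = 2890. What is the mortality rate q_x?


q_x = d_x / l_x
= 2890 / 80740
= 0.0358


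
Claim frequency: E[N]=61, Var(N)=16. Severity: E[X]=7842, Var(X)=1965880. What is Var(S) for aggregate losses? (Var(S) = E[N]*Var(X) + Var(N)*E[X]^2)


Var(S) = E[N]*Var(X) + Var(N)*E[X]^2
= 61*1965880 + 16*7842^2
= 119918680 + 983951424
= 1.1039e+09


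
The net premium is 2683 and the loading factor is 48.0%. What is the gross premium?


Gross = net * (1 + loading)
= 2683 * (1 + 0.48)
= 2683 * 1.48
= 3970.84


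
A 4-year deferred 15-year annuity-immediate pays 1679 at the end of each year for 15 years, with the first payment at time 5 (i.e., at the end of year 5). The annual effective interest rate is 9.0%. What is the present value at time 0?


PV at time 4 of the 15-year annuity-immediate:
a_n = 1679 * (1-(1+0.09)^(-15))/0.09 = 13533.8959
Discount back 4 years to time 0:
PV = 13533.8959 * (1+0.09)^(-4)
= 13533.8959 * 0.708425
= 9587.753


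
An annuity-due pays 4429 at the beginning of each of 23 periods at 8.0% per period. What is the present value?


PV_due = PMT * (1-(1+i)^(-n))/i * (1+i)
PV_immediate = 45933.4201
PV_due = 45933.4201 * 1.08
= 49608.0937


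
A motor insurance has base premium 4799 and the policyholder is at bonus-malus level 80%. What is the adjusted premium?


adjusted = base * BM_level / 100
= 4799 * 80 / 100
= 4799 * 0.8
= 3839.2


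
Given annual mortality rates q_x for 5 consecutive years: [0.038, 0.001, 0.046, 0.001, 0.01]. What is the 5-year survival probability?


p_k = 1 - q_k for each year
Survival = product of (1 - q_k)
= 0.962 * 0.999 * 0.954 * 0.999 * 0.99
= 0.9068


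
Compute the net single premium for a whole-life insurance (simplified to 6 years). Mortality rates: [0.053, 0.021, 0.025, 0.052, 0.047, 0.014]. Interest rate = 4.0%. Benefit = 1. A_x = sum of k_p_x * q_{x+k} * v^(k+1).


v = 0.961538
Year 0: k_p_x=1.0, q=0.053, term=0.050962
Year 1: k_p_x=0.947, q=0.021, term=0.018387
Year 2: k_p_x=0.927113, q=0.025, term=0.020605
Year 3: k_p_x=0.903935, q=0.052, term=0.04018
Year 4: k_p_x=0.856931, q=0.047, term=0.033104
Year 5: k_p_x=0.816655, q=0.014, term=0.009036
A_x = 0.1723


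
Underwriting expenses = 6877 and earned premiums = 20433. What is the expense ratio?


Expense ratio = expenses / premiums
= 6877 / 20433
= 0.3366


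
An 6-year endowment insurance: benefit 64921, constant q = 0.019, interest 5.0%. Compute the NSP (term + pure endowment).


Term component = 5987.1775
Pure endowment = 6_p_x * v^6 * benefit = 0.89128 * 0.746215 * 64921 = 43178.0923
NSP = 49165.2698


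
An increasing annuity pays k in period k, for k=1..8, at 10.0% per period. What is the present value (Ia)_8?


(Ia)_n = sum_{k=1}^{n} k * v^k, v = 1/(1+i)
v = 0.909091
Sum computed term by term:
(Ia)_8 = 21.3636


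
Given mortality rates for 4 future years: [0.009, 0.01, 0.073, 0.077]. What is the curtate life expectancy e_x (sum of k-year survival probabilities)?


e_x = sum_{k=1}^{n} k_p_x
k_p_x values:
  1_p_x = 0.991
  2_p_x = 0.98109
  3_p_x = 0.90947
  4_p_x = 0.839441
e_x = 3.721


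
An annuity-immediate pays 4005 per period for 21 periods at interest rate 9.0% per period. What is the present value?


PV = PMT * (1 - (1+i)^(-n)) / i
= 4005 * (1 - (1+0.09)^(-21)) / 0.09
= 4005 * (1 - 0.163698) / 0.09
= 4005 * 9.292244
= 37215.4362


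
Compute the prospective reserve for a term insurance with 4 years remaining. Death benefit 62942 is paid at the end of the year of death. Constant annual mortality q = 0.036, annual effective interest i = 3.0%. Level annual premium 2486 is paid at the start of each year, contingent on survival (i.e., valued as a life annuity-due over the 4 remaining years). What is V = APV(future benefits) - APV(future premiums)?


v = 1/(1+i) = 0.970874
APV(future benefits) per unit = sum_{k=0}^{3} k_p_x * q * v^(k+1) = 0.126933
APV(future benefits) = 62942 * 0.126933 = 7989.418
Life annuity-due factor ä_{x:4} = sum_{k=0}^{3} k_p_x * v^k = 3.631695
APV(future premiums) = 2486 * 3.631695 = 9028.393
V = 7989.418 - 9028.393
= -1038.975


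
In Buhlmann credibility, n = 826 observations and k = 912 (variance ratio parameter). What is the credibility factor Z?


Z = n / (n + k)
= 826 / (826 + 912)
= 826 / 1738
= 0.4753


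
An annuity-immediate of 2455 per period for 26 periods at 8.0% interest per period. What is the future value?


FV = PMT * ((1+i)^n - 1) / i
= 2455 * ((1.08)^26 - 1) / 0.08
= 2455 * (7.396353 - 1) / 0.08
= 196288.0892


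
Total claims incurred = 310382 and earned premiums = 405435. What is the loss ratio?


Loss ratio = claims / premiums
= 310382 / 405435
= 0.7656


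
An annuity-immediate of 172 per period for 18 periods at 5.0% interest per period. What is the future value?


FV = PMT * ((1+i)^n - 1) / i
= 172 * ((1.05)^18 - 1) / 0.05
= 172 * (2.406619 - 1) / 0.05
= 4838.7702


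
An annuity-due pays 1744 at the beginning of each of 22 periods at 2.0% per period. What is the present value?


PV_due = PMT * (1-(1+i)^(-n))/i * (1+i)
PV_immediate = 30795.6361
PV_due = 30795.6361 * 1.02
= 31411.5488


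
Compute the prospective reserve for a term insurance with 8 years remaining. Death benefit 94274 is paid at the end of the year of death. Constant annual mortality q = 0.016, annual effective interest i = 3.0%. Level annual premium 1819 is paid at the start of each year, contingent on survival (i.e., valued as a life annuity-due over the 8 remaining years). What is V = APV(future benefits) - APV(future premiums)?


v = 1/(1+i) = 0.970874
APV(future benefits) per unit = sum_{k=0}^{7} k_p_x * q * v^(k+1) = 0.106488
APV(future benefits) = 94274 * 0.106488 = 10039.0877
Life annuity-due factor ä_{x:8} = sum_{k=0}^{7} k_p_x * v^k = 6.855191
APV(future premiums) = 1819 * 6.855191 = 12469.5923
V = 10039.0877 - 12469.5923
= -2430.5046


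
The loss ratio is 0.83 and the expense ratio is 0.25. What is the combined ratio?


Combined ratio = loss ratio + expense ratio
= 0.83 + 0.25
= 1.08


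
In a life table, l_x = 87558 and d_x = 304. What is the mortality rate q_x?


q_x = d_x / l_x
= 304 / 87558
= 0.0035


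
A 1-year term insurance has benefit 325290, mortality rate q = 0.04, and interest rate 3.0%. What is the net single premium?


NSP = benefit * q * v
v = 1/(1+i) = 0.970874
NSP = 325290 * 0.04 * 0.970874
= 12632.6214


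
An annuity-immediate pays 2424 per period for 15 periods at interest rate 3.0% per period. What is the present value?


PV = PMT * (1 - (1+i)^(-n)) / i
= 2424 * (1 - (1+0.03)^(-15)) / 0.03
= 2424 * (1 - 0.641862) / 0.03
= 2424 * 11.937935
= 28937.5547


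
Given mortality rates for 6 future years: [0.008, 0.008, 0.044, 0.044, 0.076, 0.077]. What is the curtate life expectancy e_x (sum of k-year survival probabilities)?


e_x = sum_{k=1}^{n} k_p_x
k_p_x values:
  1_p_x = 0.992
  2_p_x = 0.984064
  3_p_x = 0.940765
  4_p_x = 0.899372
  5_p_x = 0.831019
  6_p_x = 0.767031
e_x = 5.4143


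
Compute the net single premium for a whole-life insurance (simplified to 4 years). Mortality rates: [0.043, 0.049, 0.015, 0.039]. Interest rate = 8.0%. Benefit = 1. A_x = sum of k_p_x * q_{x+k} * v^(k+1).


v = 0.925926
Year 0: k_p_x=1.0, q=0.043, term=0.039815
Year 1: k_p_x=0.957, q=0.049, term=0.040203
Year 2: k_p_x=0.910107, q=0.015, term=0.010837
Year 3: k_p_x=0.896455, q=0.039, term=0.025698
A_x = 0.1166


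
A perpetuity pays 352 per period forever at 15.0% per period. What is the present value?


PV = PMT / i
= 352 / 0.15
= 2346.6667


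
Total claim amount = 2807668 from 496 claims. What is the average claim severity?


severity = total / number
= 2807668 / 496
= 5660.621


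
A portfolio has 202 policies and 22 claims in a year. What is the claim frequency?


frequency = claims / policies
= 22 / 202
= 0.1089


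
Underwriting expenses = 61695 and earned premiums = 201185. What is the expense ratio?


Expense ratio = expenses / premiums
= 61695 / 201185
= 0.3067


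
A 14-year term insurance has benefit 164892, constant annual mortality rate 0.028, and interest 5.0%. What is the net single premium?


NSP = benefit * sum_{k=0}^{n-1} k_p_x * q * v^(k+1)
With constant q=0.028, v=0.952381
Sum = 0.237148
NSP = 164892 * 0.237148
= 39103.8225


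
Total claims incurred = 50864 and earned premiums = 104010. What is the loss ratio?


Loss ratio = claims / premiums
= 50864 / 104010
= 0.489


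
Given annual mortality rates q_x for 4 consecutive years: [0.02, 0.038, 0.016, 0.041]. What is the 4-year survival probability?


p_k = 1 - q_k for each year
Survival = product of (1 - q_k)
= 0.98 * 0.962 * 0.984 * 0.959
= 0.8896


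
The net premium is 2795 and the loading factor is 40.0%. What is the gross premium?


Gross = net * (1 + loading)
= 2795 * (1 + 0.4)
= 2795 * 1.4
= 3913.0


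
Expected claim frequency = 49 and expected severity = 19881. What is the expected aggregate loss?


E[S] = E[N] * E[X]
= 49 * 19881
= 974169


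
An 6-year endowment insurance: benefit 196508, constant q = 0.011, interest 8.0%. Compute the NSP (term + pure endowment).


Term component = 9746.0171
Pure endowment = 6_p_x * v^6 * benefit = 0.935789 * 0.63017 * 196508 = 115881.8586
NSP = 125627.8757


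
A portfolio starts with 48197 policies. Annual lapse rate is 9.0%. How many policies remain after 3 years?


remaining = initial * (1 - lapse)^years
= 48197 * (1 - 0.09)^3
= 48197 * 0.753571
= 36319.8615


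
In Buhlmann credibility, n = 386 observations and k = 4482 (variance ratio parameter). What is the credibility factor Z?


Z = n / (n + k)
= 386 / (386 + 4482)
= 386 / 4868
= 0.0793


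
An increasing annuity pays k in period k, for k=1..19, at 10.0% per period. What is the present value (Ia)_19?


(Ia)_n = sum_{k=1}^{n} k * v^k, v = 1/(1+i)
v = 0.909091
Sum computed term by term:
(Ia)_19 = 60.9476


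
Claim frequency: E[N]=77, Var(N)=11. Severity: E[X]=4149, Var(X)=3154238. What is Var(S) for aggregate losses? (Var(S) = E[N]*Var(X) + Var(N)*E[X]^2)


Var(S) = E[N]*Var(X) + Var(N)*E[X]^2
= 77*3154238 + 11*4149^2
= 242876326 + 189356211
= 4.3223e+08


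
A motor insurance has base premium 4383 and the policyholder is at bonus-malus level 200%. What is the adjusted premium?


adjusted = base * BM_level / 100
= 4383 * 200 / 100
= 4383 * 2.0
= 8766.0


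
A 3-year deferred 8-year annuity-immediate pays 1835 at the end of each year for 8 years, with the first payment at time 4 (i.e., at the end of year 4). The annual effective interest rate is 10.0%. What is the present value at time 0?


PV at time 3 of the 8-year annuity-immediate:
a_n = 1835 * (1-(1+0.1)^(-8))/0.1 = 9789.5896
Discount back 3 years to time 0:
PV = 9789.5896 * (1+0.1)^(-3)
= 9789.5896 * 0.751315
= 7355.0635


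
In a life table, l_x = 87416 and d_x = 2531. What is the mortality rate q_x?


q_x = d_x / l_x
= 2531 / 87416
= 0.029


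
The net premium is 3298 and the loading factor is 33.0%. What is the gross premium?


Gross = net * (1 + loading)
= 3298 * (1 + 0.33)
= 3298 * 1.33
= 4386.34


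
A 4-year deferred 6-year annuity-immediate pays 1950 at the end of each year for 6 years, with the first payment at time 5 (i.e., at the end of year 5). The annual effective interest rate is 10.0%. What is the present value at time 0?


PV at time 4 of the 6-year annuity-immediate:
a_n = 1950 * (1-(1+0.1)^(-6))/0.1 = 8492.7584
Discount back 4 years to time 0:
PV = 8492.7584 * (1+0.1)^(-4)
= 8492.7584 * 0.683013
= 5800.6682


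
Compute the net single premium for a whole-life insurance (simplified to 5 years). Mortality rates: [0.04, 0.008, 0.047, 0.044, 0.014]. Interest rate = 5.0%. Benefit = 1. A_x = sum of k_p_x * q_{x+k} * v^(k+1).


v = 0.952381
Year 0: k_p_x=1.0, q=0.04, term=0.038095
Year 1: k_p_x=0.96, q=0.008, term=0.006966
Year 2: k_p_x=0.95232, q=0.047, term=0.038665
Year 3: k_p_x=0.907561, q=0.044, term=0.032853
Year 4: k_p_x=0.867628, q=0.014, term=0.009517
A_x = 0.1261


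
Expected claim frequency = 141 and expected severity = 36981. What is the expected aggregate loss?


E[S] = E[N] * E[X]
= 141 * 36981
= 5.2143e+06


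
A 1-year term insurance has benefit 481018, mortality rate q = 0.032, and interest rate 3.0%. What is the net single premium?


NSP = benefit * q * v
v = 1/(1+i) = 0.970874
NSP = 481018 * 0.032 * 0.970874
= 14944.2485


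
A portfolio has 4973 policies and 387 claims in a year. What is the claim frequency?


frequency = claims / policies
= 387 / 4973
= 0.0778


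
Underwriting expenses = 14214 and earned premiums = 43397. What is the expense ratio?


Expense ratio = expenses / premiums
= 14214 / 43397
= 0.3275


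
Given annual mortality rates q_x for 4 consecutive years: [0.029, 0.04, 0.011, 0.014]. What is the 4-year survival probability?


p_k = 1 - q_k for each year
Survival = product of (1 - q_k)
= 0.971 * 0.96 * 0.989 * 0.986
= 0.909


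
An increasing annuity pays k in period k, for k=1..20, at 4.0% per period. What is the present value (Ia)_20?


(Ia)_n = sum_{k=1}^{n} k * v^k, v = 1/(1+i)
v = 0.961538
Sum computed term by term:
(Ia)_20 = 125.155


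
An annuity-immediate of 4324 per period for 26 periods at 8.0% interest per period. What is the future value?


FV = PMT * ((1+i)^n - 1) / i
= 4324 * ((1.08)^26 - 1) / 0.08
= 4324 * (7.396353 - 1) / 0.08
= 345722.8911


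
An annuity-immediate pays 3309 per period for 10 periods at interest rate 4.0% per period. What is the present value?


PV = PMT * (1 - (1+i)^(-n)) / i
= 3309 * (1 - (1+0.04)^(-10)) / 0.04
= 3309 * (1 - 0.675564) / 0.04
= 3309 * 8.110896
= 26838.9541


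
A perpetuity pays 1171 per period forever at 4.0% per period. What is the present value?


PV = PMT / i
= 1171 / 0.04
= 29275.0


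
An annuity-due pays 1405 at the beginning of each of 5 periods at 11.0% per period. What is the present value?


PV_due = PMT * (1-(1+i)^(-n))/i * (1+i)
PV_immediate = 5192.7353
PV_due = 5192.7353 * 1.11
= 5763.9362


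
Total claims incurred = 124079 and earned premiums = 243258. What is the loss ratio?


Loss ratio = claims / premiums
= 124079 / 243258
= 0.5101


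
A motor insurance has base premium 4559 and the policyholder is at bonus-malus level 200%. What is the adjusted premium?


adjusted = base * BM_level / 100
= 4559 * 200 / 100
= 4559 * 2.0
= 9118.0


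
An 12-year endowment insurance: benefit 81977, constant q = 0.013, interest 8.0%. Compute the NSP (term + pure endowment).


Term component = 7569.8349
Pure endowment = 12_p_x * v^12 * benefit = 0.854685 * 0.397114 * 81977 = 27823.5658
NSP = 35393.4007


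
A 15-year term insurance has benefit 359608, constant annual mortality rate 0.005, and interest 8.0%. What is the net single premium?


NSP = benefit * sum_{k=0}^{n-1} k_p_x * q * v^(k+1)
With constant q=0.005, v=0.925926
Sum = 0.041623
NSP = 359608 * 0.041623
= 14967.976


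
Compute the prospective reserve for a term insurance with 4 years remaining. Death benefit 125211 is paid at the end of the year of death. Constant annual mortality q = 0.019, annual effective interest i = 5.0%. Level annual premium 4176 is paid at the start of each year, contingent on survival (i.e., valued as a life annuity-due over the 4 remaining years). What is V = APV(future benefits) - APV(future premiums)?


v = 1/(1+i) = 0.952381
APV(future benefits) per unit = sum_{k=0}^{3} k_p_x * q * v^(k+1) = 0.065554
APV(future benefits) = 125211 * 0.065554 = 8208.0432
Life annuity-due factor ä_{x:4} = sum_{k=0}^{3} k_p_x * v^k = 3.622704
APV(future premiums) = 4176 * 3.622704 = 15128.4118
V = 8208.0432 - 15128.4118
= -6920.3686


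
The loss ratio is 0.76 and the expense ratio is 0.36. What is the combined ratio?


Combined ratio = loss ratio + expense ratio
= 0.76 + 0.36
= 1.12


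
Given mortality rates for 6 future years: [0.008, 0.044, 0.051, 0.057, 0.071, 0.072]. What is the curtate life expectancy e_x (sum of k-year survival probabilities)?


e_x = sum_{k=1}^{n} k_p_x
k_p_x values:
  1_p_x = 0.992
  2_p_x = 0.948352
  3_p_x = 0.899986
  4_p_x = 0.848687
  5_p_x = 0.78843
  6_p_x = 0.731663
e_x = 5.2091


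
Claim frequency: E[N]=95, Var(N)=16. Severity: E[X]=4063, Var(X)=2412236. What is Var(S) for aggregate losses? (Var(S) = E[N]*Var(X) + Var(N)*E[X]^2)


Var(S) = E[N]*Var(X) + Var(N)*E[X]^2
= 95*2412236 + 16*4063^2
= 229162420 + 264127504
= 4.9329e+08


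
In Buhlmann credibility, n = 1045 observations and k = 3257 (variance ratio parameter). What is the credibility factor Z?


Z = n / (n + k)
= 1045 / (1045 + 3257)
= 1045 / 4302
= 0.2429


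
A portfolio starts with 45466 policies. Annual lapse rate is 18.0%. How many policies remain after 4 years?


remaining = initial * (1 - lapse)^years
= 45466 * (1 - 0.18)^4
= 45466 * 0.452122
= 20556.1679


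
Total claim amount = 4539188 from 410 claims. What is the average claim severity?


severity = total / number
= 4539188 / 410
= 11071.1902


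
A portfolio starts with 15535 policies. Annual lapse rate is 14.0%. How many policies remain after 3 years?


remaining = initial * (1 - lapse)^years
= 15535 * (1 - 0.14)^3
= 15535 * 0.636056
= 9881.13


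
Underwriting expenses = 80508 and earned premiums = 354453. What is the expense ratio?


Expense ratio = expenses / premiums
= 80508 / 354453
= 0.2271


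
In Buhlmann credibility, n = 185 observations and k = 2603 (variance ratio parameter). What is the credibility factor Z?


Z = n / (n + k)
= 185 / (185 + 2603)
= 185 / 2788
= 0.0664


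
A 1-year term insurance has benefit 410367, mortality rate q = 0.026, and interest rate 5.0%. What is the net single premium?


NSP = benefit * q * v
v = 1/(1+i) = 0.952381
NSP = 410367 * 0.026 * 0.952381
= 10161.4686


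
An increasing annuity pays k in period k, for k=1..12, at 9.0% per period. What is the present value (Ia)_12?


(Ia)_n = sum_{k=1}^{n} k * v^k, v = 1/(1+i)
v = 0.917431
Sum computed term by term:
(Ia)_12 = 39.3197


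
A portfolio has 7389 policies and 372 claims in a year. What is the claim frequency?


frequency = claims / policies
= 372 / 7389
= 0.0503


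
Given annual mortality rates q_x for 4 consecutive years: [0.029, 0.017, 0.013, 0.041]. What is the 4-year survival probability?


p_k = 1 - q_k for each year
Survival = product of (1 - q_k)
= 0.971 * 0.983 * 0.987 * 0.959
= 0.9035


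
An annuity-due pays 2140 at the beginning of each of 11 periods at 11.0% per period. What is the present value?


PV_due = PMT * (1-(1+i)^(-n))/i * (1+i)
PV_immediate = 13281.9428
PV_due = 13281.9428 * 1.11
= 14742.9565


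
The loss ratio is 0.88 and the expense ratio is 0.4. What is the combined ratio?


Combined ratio = loss ratio + expense ratio
= 0.88 + 0.4
= 1.28


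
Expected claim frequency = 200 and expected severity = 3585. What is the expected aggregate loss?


E[S] = E[N] * E[X]
= 200 * 3585
= 717000


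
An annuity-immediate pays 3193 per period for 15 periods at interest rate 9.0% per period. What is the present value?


PV = PMT * (1 - (1+i)^(-n)) / i
= 3193 * (1 - (1+0.09)^(-15)) / 0.09
= 3193 * (1 - 0.274538) / 0.09
= 3193 * 8.060688
= 25737.7782


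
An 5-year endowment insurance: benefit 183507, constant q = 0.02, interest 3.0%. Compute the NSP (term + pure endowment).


Term component = 16168.4333
Pure endowment = 5_p_x * v^5 * benefit = 0.903921 * 0.862609 * 183507 = 143085.9167
NSP = 159254.35


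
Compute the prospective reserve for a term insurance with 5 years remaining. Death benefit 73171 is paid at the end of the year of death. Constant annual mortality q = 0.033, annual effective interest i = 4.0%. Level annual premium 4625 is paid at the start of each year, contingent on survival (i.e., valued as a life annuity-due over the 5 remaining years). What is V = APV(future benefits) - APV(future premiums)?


v = 1/(1+i) = 0.961538
APV(future benefits) per unit = sum_{k=0}^{4} k_p_x * q * v^(k+1) = 0.137891
APV(future benefits) = 73171 * 0.137891 = 10089.5895
Life annuity-due factor ä_{x:5} = sum_{k=0}^{4} k_p_x * v^k = 4.345642
APV(future premiums) = 4625 * 4.345642 = 20098.5925
V = 10089.5895 - 20098.5925
= -10009.003


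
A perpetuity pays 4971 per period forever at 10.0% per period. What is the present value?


PV = PMT / i
= 4971 / 0.1
= 49710.0


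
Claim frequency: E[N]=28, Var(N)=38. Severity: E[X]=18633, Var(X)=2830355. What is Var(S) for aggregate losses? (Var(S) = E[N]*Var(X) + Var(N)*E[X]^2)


Var(S) = E[N]*Var(X) + Var(N)*E[X]^2
= 28*2830355 + 38*18633^2
= 79249940 + 13193170182
= 1.3272e+10


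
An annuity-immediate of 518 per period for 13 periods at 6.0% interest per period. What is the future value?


FV = PMT * ((1+i)^n - 1) / i
= 518 * ((1.06)^13 - 1) / 0.06
= 518 * (2.132928 - 1) / 0.06
= 9780.9473


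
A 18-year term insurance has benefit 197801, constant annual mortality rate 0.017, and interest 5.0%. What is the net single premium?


NSP = benefit * sum_{k=0}^{n-1} k_p_x * q * v^(k+1)
With constant q=0.017, v=0.952381
Sum = 0.176298
NSP = 197801 * 0.176298
= 34871.8486


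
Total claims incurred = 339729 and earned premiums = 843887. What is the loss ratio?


Loss ratio = claims / premiums
= 339729 / 843887
= 0.4026


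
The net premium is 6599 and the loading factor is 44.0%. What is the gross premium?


Gross = net * (1 + loading)
= 6599 * (1 + 0.44)
= 6599 * 1.44
= 9502.56


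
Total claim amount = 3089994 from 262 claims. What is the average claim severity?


severity = total / number
= 3089994 / 262
= 11793.8702


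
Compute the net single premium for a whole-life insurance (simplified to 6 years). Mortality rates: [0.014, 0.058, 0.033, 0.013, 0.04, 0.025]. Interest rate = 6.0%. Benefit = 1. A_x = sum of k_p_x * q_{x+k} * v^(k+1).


v = 0.943396
Year 0: k_p_x=1.0, q=0.014, term=0.013208
Year 1: k_p_x=0.986, q=0.058, term=0.050897
Year 2: k_p_x=0.928812, q=0.033, term=0.025735
Year 3: k_p_x=0.898161, q=0.013, term=0.009249
Year 4: k_p_x=0.886485, q=0.04, term=0.026497
Year 5: k_p_x=0.851026, q=0.025, term=0.014998
A_x = 0.1406


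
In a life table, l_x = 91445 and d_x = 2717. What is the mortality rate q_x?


q_x = d_x / l_x
= 2717 / 91445
= 0.0297
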